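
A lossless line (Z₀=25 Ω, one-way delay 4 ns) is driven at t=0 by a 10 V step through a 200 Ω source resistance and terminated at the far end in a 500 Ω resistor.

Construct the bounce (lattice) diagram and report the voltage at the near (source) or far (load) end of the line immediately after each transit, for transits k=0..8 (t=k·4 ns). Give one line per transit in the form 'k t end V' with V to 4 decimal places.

Γ_L=0.904762, Γ_S=0.777778; launch V₁=10·25/225=1.111111
k=0 src: V=1.1111
k=1 load: inc=1.111111, refl=1.111111·0.904762=1.0053; V=0.000000+1.111111+1.005291=2.1164
k=2 src: inc=1.005291, refl=1.005291·0.777778=0.7819; V=1.111111+1.005291+0.781893=2.8983
k=3 load: inc=0.781893, refl=0.781893·0.904762=0.7074; V=2.116402+0.781893+0.707427=3.6057
k=4 src: inc=0.707427, refl=0.707427·0.777778=0.5502; V=2.898295+0.707427+0.550221=4.1559
k=5 load: inc=0.550221, refl=0.550221·0.904762=0.4978; V=3.605722+0.550221+0.497819=4.6538
k=6 src: inc=0.497819, refl=0.497819·0.777778=0.3872; V=4.155943+0.497819+0.387193=5.0410
k=7 load: inc=0.387193, refl=0.387193·0.904762=0.3503; V=4.653762+0.387193+0.350317=5.3913
k=8 src: inc=0.350317, refl=0.350317·0.777778=0.2725; V=5.040955+0.350317+0.272469=5.6637

0 0 source 1.1111
1 4 load 2.1164
2 8 source 2.8983
3 12 load 3.6057
4 16 source 4.1559
5 20 load 4.6538
6 24 source 5.0410
7 28 load 5.3913
8 32 source 5.6637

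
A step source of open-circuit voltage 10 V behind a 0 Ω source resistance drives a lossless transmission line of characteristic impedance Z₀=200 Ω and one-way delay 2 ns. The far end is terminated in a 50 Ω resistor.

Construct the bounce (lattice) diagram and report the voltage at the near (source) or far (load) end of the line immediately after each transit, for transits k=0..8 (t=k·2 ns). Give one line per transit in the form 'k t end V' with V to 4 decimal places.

Γ_L=-0.600000, Γ_S=-1.000000; launch V₁=10·200/200=10.000000
k=0 src: V=10.0000
k=1 load: inc=10.000000, refl=10.000000·-0.600000=-6.0000; V=0.000000+10.000000+-6.000000=4.0000
k=2 src: inc=-6.000000, refl=-6.000000·-1.000000=6.0000; V=10.000000+-6.000000+6.000000=10.0000
k=3 load: inc=6.000000, refl=6.000000·-0.600000=-3.6000; V=4.000000+6.000000+-3.600000=6.4000
k=4 src: inc=-3.600000, refl=-3.600000·-1.000000=3.6000; V=10.000000+-3.600000+3.600000=10.0000
k=5 load: inc=3.600000, refl=3.600000·-0.600000=-2.1600; V=6.400000+3.600000+-2.160000=7.8400
k=6 src: inc=-2.160000, refl=-2.160000·-1.000000=2.1600; V=10.000000+-2.160000+2.160000=10.0000
k=7 load: inc=2.160000, refl=2.160000·-0.600000=-1.2960; V=7.840000+2.160000+-1.296000=8.7040
k=8 src: inc=-1.296000, refl=-1.296000·-1.000000=1.2960; V=10.000000+-1.296000+1.296000=10.0000

0 0 source 10.0000
1 2 load 4.0000
2 4 source 10.0000
3 6 load 6.4000
4 8 source 10.0000
5 10 load 7.8400
6 12 source 10.0000
7 14 load 8.7040
8 16 source 10.0000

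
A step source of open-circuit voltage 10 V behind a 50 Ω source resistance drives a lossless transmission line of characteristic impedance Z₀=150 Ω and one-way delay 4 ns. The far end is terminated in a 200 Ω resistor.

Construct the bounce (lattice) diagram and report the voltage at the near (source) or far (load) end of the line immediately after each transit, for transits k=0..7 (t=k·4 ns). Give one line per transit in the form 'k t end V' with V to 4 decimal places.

0 0 source 7.5000
1 4 load 8.5714
2 8 source 8.0357
3 12 load 7.9592
4 16 source 7.9974
5 20 load 8.0029
6 24 source 8.0002
7 28 load 7.9998

Γ_L=0.142857, Γ_S=-0.500000; launch V₁=10·150/200=7.500000
k=0 src: V=7.5000
k=1 load: inc=7.500000, refl=7.500000·0.142857=1.0714; V=0.000000+7.500000+1.071429=8.5714
k=2 src: inc=1.071429, refl=1.071429·-0.500000=-0.5357; V=7.500000+1.071429+-0.535714=8.0357
k=3 load: inc=-0.535714, refl=-0.535714·0.142857=-0.0765; V=8.571429+-0.535714+-0.076531=7.9592
k=4 src: inc=-0.076531, refl=-0.076531·-0.500000=0.0383; V=8.035714+-0.076531+0.038265=7.9974
k=5 load: inc=0.038265, refl=0.038265·0.142857=0.0055; V=7.959184+0.038265+0.005466=8.0029
k=6 src: inc=0.005466, refl=0.005466·-0.500000=-0.0027; V=7.997449+0.005466+-0.002733=8.0002
k=7 load: inc=-0.002733, refl=-0.002733·0.142857=-0.0004; V=8.002915+-0.002733+-0.000390=7.9998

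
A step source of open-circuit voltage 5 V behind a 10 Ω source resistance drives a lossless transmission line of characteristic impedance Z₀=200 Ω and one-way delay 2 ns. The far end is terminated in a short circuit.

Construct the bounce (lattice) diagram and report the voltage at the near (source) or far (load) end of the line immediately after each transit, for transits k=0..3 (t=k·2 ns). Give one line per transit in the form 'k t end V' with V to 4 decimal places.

Γ_L=-1.000000, Γ_S=-0.904762; launch V₁=5·200/210=4.761905
k=0 src: V=4.7619
k=1 load: inc=4.761905, refl=4.761905·-1.000000=-4.7619; V=0.000000+4.761905+-4.761905=0.0000
k=2 src: inc=-4.761905, refl=-4.761905·-0.904762=4.3084; V=4.761905+-4.761905+4.308390=4.3084
k=3 load: inc=4.308390, refl=4.308390·-1.000000=-4.3084; V=0.000000+4.308390+-4.308390=0.0000

0 0 source 4.7619
1 2 load 0.0000
2 4 source 4.3084
3 6 load 0.0000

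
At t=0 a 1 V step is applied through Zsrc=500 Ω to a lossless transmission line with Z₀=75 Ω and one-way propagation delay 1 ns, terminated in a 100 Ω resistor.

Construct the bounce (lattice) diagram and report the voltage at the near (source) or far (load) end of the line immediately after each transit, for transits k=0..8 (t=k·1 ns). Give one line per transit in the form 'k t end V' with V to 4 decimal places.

0 0 source 0.1304
1 1 load 0.1491
2 2 source 0.1628
3 3 load 0.1648
4 4 source 0.1663
5 5 load 0.1665
6 6 source 0.1666
7 7 load 0.1666
8 8 source 0.1667

Γ_L=0.142857, Γ_S=0.739130; launch V₁=1·75/575=0.130435
k=0 src: V=0.1304
k=1 load: inc=0.130435, refl=0.130435·0.142857=0.0186; V=0.000000+0.130435+0.018634=0.1491
k=2 src: inc=0.018634, refl=0.018634·0.739130=0.0138; V=0.130435+0.018634+0.013773=0.1628
k=3 load: inc=0.013773, refl=0.013773·0.142857=0.0020; V=0.149068+0.013773+0.001968=0.1648
k=4 src: inc=0.001968, refl=0.001968·0.739130=0.0015; V=0.162841+0.001968+0.001454=0.1663
k=5 load: inc=0.001454, refl=0.001454·0.142857=0.0002; V=0.164808+0.001454+0.000208=0.1665
k=6 src: inc=0.000208, refl=0.000208·0.739130=0.0002; V=0.166263+0.000208+0.000154=0.1666
k=7 load: inc=0.000154, refl=0.000154·0.142857=0.0000; V=0.166470+0.000154+0.000022=0.1666
k=8 src: inc=0.000022, refl=0.000022·0.739130=0.0000; V=0.166624+0.000022+0.000016=0.1667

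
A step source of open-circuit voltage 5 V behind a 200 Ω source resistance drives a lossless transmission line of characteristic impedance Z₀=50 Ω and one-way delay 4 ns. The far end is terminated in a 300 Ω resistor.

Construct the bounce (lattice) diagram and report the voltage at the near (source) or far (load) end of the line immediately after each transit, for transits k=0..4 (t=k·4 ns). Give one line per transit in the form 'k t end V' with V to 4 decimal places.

Γ_L=0.714286, Γ_S=0.600000; launch V₁=5·50/250=1.000000
k=0 src: V=1.0000
k=1 load: inc=1.000000, refl=1.000000·0.714286=0.7143; V=0.000000+1.000000+0.714286=1.7143
k=2 src: inc=0.714286, refl=0.714286·0.600000=0.4286; V=1.000000+0.714286+0.428571=2.1429
k=3 load: inc=0.428571, refl=0.428571·0.714286=0.3061; V=1.714286+0.428571+0.306122=2.4490
k=4 src: inc=0.306122, refl=0.306122·0.600000=0.1837; V=2.142857+0.306122+0.183673=2.6327

0 0 source 1.0000
1 4 load 1.7143
2 8 source 2.1429
3 12 load 2.4490
4 16 source 2.6327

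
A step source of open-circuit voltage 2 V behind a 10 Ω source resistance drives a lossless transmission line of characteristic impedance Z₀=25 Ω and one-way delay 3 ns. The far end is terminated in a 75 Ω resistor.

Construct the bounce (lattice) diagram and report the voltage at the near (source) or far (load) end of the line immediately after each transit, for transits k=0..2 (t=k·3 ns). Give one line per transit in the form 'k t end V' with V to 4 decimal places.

Γ_L=0.500000, Γ_S=-0.428571; launch V₁=2·25/35=1.428571
k=0 src: V=1.4286
k=1 load: inc=1.428571, refl=1.428571·0.500000=0.7143; V=0.000000+1.428571+0.714286=2.1429
k=2 src: inc=0.714286, refl=0.714286·-0.428571=-0.3061; V=1.428571+0.714286+-0.306122=1.8367

0 0 source 1.4286
1 3 load 2.1429
2 6 source 1.8367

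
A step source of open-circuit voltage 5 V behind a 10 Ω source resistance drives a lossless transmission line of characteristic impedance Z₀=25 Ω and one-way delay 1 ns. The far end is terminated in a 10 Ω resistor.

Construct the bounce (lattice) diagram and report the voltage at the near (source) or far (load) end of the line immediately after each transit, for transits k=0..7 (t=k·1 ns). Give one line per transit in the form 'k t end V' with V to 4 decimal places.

0 0 source 3.5714
1 1 load 2.0408
2 2 source 2.6968
3 3 load 2.4157
4 4 source 2.5361
5 5 load 2.4845
6 6 source 2.5066
7 7 load 2.4972

Γ_L=-0.428571, Γ_S=-0.428571; launch V₁=5·25/35=3.571429
k=0 src: V=3.5714
k=1 load: inc=3.571429, refl=3.571429·-0.428571=-1.5306; V=0.000000+3.571429+-1.530612=2.0408
k=2 src: inc=-1.530612, refl=-1.530612·-0.428571=0.6560; V=3.571429+-1.530612+0.655977=2.6968
k=3 load: inc=0.655977, refl=0.655977·-0.428571=-0.2811; V=2.040816+0.655977+-0.281133=2.4157
k=4 src: inc=-0.281133, refl=-0.281133·-0.428571=0.1205; V=2.696793+-0.281133+0.120486=2.5361
k=5 load: inc=0.120486, refl=0.120486·-0.428571=-0.0516; V=2.415660+0.120486+-0.051637=2.4845
k=6 src: inc=-0.051637, refl=-0.051637·-0.428571=0.0221; V=2.536146+-0.051637+0.022130=2.5066
k=7 load: inc=0.022130, refl=0.022130·-0.428571=-0.0095; V=2.484509+0.022130+-0.009484=2.4972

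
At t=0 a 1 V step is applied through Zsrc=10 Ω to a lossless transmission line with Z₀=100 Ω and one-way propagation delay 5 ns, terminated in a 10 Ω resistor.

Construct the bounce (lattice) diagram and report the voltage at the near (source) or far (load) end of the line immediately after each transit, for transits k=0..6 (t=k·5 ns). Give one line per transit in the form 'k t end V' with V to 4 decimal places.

Γ_L=-0.818182, Γ_S=-0.818182; launch V₁=1·100/110=0.909091
k=0 src: V=0.9091
k=1 load: inc=0.909091, refl=0.909091·-0.818182=-0.7438; V=0.000000+0.909091+-0.743802=0.1653
k=2 src: inc=-0.743802, refl=-0.743802·-0.818182=0.6086; V=0.909091+-0.743802+0.608565=0.7739
k=3 load: inc=0.608565, refl=0.608565·-0.818182=-0.4979; V=0.165289+0.608565+-0.497917=0.2759
k=4 src: inc=-0.497917, refl=-0.497917·-0.818182=0.4074; V=0.773854+-0.497917+0.407386=0.6833
k=5 load: inc=0.407386, refl=0.407386·-0.818182=-0.3333; V=0.275937+0.407386+-0.333316=0.3500
k=6 src: inc=-0.333316, refl=-0.333316·-0.818182=0.2727; V=0.683324+-0.333316+0.272713=0.6227

0 0 source 0.9091
1 5 load 0.1653
2 10 source 0.7739
3 15 load 0.2759
4 20 source 0.6833
5 25 load 0.3500
6 30 source 0.6227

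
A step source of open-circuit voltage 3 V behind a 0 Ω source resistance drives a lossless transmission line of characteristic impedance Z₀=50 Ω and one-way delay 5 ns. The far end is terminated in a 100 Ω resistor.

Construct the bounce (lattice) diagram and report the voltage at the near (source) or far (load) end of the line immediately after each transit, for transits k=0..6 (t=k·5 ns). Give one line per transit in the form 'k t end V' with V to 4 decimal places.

Γ_L=0.333333, Γ_S=-1.000000; launch V₁=3·50/50=3.000000
k=0 src: V=3.0000
k=1 load: inc=3.000000, refl=3.000000·0.333333=1.0000; V=0.000000+3.000000+1.000000=4.0000
k=2 src: inc=1.000000, refl=1.000000·-1.000000=-1.0000; V=3.000000+1.000000+-1.000000=3.0000
k=3 load: inc=-1.000000, refl=-1.000000·0.333333=-0.3333; V=4.000000+-1.000000+-0.333333=2.6667
k=4 src: inc=-0.333333, refl=-0.333333·-1.000000=0.3333; V=3.000000+-0.333333+0.333333=3.0000
k=5 load: inc=0.333333, refl=0.333333·0.333333=0.1111; V=2.666667+0.333333+0.111111=3.1111
k=6 src: inc=0.111111, refl=0.111111·-1.000000=-0.1111; V=3.000000+0.111111+-0.111111=3.0000

0 0 source 3.0000
1 5 load 4.0000
2 10 source 3.0000
3 15 load 2.6667
4 20 source 3.0000
5 25 load 3.1111
6 30 source 3.0000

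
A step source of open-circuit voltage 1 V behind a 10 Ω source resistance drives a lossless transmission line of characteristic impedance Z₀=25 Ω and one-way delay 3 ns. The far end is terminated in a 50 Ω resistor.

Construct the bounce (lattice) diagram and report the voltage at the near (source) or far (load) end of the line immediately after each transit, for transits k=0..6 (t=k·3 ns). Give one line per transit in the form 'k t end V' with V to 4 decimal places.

0 0 source 0.7143
1 3 load 0.9524
2 6 source 0.8503
3 9 load 0.8163
4 12 source 0.8309
5 15 load 0.8358
6 18 source 0.8337

Γ_L=0.333333, Γ_S=-0.428571; launch V₁=1·25/35=0.714286
k=0 src: V=0.7143
k=1 load: inc=0.714286, refl=0.714286·0.333333=0.2381; V=0.000000+0.714286+0.238095=0.9524
k=2 src: inc=0.238095, refl=0.238095·-0.428571=-0.1020; V=0.714286+0.238095+-0.102041=0.8503
k=3 load: inc=-0.102041, refl=-0.102041·0.333333=-0.0340; V=0.952381+-0.102041+-0.034014=0.8163
k=4 src: inc=-0.034014, refl=-0.034014·-0.428571=0.0146; V=0.850340+-0.034014+0.014577=0.8309
k=5 load: inc=0.014577, refl=0.014577·0.333333=0.0049; V=0.816327+0.014577+0.004859=0.8358
k=6 src: inc=0.004859, refl=0.004859·-0.428571=-0.0021; V=0.830904+0.004859+-0.002082=0.8337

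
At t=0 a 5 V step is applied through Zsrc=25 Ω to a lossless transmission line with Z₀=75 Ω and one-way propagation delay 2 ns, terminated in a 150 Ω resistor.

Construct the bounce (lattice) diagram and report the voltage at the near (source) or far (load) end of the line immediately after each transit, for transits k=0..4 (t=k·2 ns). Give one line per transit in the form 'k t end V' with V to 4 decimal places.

0 0 source 3.7500
1 2 load 5.0000
2 4 source 4.3750
3 6 load 4.1667
4 8 source 4.2708

Γ_L=0.333333, Γ_S=-0.500000; launch V₁=5·75/100=3.750000
k=0 src: V=3.7500
k=1 load: inc=3.750000, refl=3.750000·0.333333=1.2500; V=0.000000+3.750000+1.250000=5.0000
k=2 src: inc=1.250000, refl=1.250000·-0.500000=-0.6250; V=3.750000+1.250000+-0.625000=4.3750
k=3 load: inc=-0.625000, refl=-0.625000·0.333333=-0.2083; V=5.000000+-0.625000+-0.208333=4.1667
k=4 src: inc=-0.208333, refl=-0.208333·-0.500000=0.1042; V=4.375000+-0.208333+0.104167=4.2708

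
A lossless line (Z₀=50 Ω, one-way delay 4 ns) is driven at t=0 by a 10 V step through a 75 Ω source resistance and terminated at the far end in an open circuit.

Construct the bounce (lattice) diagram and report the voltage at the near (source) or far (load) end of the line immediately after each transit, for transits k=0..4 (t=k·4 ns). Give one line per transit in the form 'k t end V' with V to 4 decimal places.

0 0 source 4.0000
1 4 load 8.0000
2 8 source 8.8000
3 12 load 9.6000
4 16 source 9.7600

Γ_L=1.000000, Γ_S=0.200000; launch V₁=10·50/125=4.000000
k=0 src: V=4.0000
k=1 load: inc=4.000000, refl=4.000000·1.000000=4.0000; V=0.000000+4.000000+4.000000=8.0000
k=2 src: inc=4.000000, refl=4.000000·0.200000=0.8000; V=4.000000+4.000000+0.800000=8.8000
k=3 load: inc=0.800000, refl=0.800000·1.000000=0.8000; V=8.000000+0.800000+0.800000=9.6000
k=4 src: inc=0.800000, refl=0.800000·0.200000=0.1600; V=8.800000+0.800000+0.160000=9.7600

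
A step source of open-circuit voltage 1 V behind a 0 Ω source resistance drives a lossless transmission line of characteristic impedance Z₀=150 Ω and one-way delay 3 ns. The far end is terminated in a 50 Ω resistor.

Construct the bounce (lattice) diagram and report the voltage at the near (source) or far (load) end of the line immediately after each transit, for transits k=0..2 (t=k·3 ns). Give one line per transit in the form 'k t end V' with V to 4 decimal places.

Γ_L=-0.500000, Γ_S=-1.000000; launch V₁=1·150/150=1.000000
k=0 src: V=1.0000
k=1 load: inc=1.000000, refl=1.000000·-0.500000=-0.5000; V=0.000000+1.000000+-0.500000=0.5000
k=2 src: inc=-0.500000, refl=-0.500000·-1.000000=0.5000; V=1.000000+-0.500000+0.500000=1.0000

0 0 source 1.0000
1 3 load 0.5000
2 6 source 1.0000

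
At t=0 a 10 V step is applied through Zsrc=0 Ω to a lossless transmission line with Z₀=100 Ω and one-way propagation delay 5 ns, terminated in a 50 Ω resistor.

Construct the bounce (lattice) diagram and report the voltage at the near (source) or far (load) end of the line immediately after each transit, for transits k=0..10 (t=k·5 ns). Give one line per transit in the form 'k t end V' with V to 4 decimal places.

Γ_L=-0.333333, Γ_S=-1.000000; launch V₁=10·100/100=10.000000
k=0 src: V=10.0000
k=1 load: inc=10.000000, refl=10.000000·-0.333333=-3.3333; V=0.000000+10.000000+-3.333333=6.6667
k=2 src: inc=-3.333333, refl=-3.333333·-1.000000=3.3333; V=10.000000+-3.333333+3.333333=10.0000
k=3 load: inc=3.333333, refl=3.333333·-0.333333=-1.1111; V=6.666667+3.333333+-1.111111=8.8889
k=4 src: inc=-1.111111, refl=-1.111111·-1.000000=1.1111; V=10.000000+-1.111111+1.111111=10.0000
k=5 load: inc=1.111111, refl=1.111111·-0.333333=-0.3704; V=8.888889+1.111111+-0.370370=9.6296
k=6 src: inc=-0.370370, refl=-0.370370·-1.000000=0.3704; V=10.000000+-0.370370+0.370370=10.0000
k=7 load: inc=0.370370, refl=0.370370·-0.333333=-0.1235; V=9.629630+0.370370+-0.123457=9.8765
k=8 src: inc=-0.123457, refl=-0.123457·-1.000000=0.1235; V=10.000000+-0.123457+0.123457=10.0000
k=9 load: inc=0.123457, refl=0.123457·-0.333333=-0.0412; V=9.876543+0.123457+-0.041152=9.9588
k=10 src: inc=-0.041152, refl=-0.041152·-1.000000=0.0412; V=10.000000+-0.041152+0.041152=10.0000

0 0 source 10.0000
1 5 load 6.6667
2 10 source 10.0000
3 15 load 8.8889
4 20 source 10.0000
5 25 load 9.6296
6 30 source 10.0000
7 35 load 9.8765
8 40 source 10.0000
9 45 load 9.9588
10 50 source 10.0000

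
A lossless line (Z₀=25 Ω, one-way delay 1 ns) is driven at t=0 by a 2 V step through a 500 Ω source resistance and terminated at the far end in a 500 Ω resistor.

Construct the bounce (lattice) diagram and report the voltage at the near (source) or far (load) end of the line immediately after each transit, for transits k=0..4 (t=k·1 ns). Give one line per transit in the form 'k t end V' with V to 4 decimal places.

Γ_L=0.904762, Γ_S=0.904762; launch V₁=2·25/525=0.095238
k=0 src: V=0.0952
k=1 load: inc=0.095238, refl=0.095238·0.904762=0.0862; V=0.000000+0.095238+0.086168=0.1814
k=2 src: inc=0.086168, refl=0.086168·0.904762=0.0780; V=0.095238+0.086168+0.077961=0.2594
k=3 load: inc=0.077961, refl=0.077961·0.904762=0.0705; V=0.181406+0.077961+0.070536=0.3299
k=4 src: inc=0.070536, refl=0.070536·0.904762=0.0638; V=0.259367+0.070536+0.063819=0.3937

0 0 source 0.0952
1 1 load 0.1814
2 2 source 0.2594
3 3 load 0.3299
4 4 source 0.3937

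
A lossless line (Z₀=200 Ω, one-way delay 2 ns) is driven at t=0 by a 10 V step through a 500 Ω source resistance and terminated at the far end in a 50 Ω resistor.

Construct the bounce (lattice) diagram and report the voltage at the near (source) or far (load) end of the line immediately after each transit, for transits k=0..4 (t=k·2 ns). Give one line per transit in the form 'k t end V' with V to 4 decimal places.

Γ_L=-0.600000, Γ_S=0.428571; launch V₁=10·200/700=2.857143
k=0 src: V=2.8571
k=1 load: inc=2.857143, refl=2.857143·-0.600000=-1.7143; V=0.000000+2.857143+-1.714286=1.1429
k=2 src: inc=-1.714286, refl=-1.714286·0.428571=-0.7347; V=2.857143+-1.714286+-0.734694=0.4082
k=3 load: inc=-0.734694, refl=-0.734694·-0.600000=0.4408; V=1.142857+-0.734694+0.440816=0.8490
k=4 src: inc=0.440816, refl=0.440816·0.428571=0.1889; V=0.408163+0.440816+0.188921=1.0379

0 0 source 2.8571
1 2 load 1.1429
2 4 source 0.4082
3 6 load 0.8490
4 8 source 1.0379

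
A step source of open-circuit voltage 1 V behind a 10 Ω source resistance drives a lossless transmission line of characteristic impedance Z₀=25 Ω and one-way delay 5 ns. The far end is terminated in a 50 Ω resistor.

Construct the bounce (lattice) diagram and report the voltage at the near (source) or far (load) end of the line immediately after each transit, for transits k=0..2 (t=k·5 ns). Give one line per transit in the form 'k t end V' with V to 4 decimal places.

Γ_L=0.333333, Γ_S=-0.428571; launch V₁=1·25/35=0.714286
k=0 src: V=0.7143
k=1 load: inc=0.714286, refl=0.714286·0.333333=0.2381; V=0.000000+0.714286+0.238095=0.9524
k=2 src: inc=0.238095, refl=0.238095·-0.428571=-0.1020; V=0.714286+0.238095+-0.102041=0.8503

0 0 source 0.7143
1 5 load 0.9524
2 10 source 0.8503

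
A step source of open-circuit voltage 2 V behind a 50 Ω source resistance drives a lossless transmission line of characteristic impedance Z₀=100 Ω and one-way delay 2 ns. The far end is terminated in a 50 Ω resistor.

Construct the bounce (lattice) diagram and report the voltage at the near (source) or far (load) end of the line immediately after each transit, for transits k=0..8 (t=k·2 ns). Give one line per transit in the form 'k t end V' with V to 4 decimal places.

0 0 source 1.3333
1 2 load 0.8889
2 4 source 1.0370
3 6 load 0.9877
4 8 source 1.0041
5 10 load 0.9986
6 12 source 1.0005
7 14 load 0.9998
8 16 source 1.0001

Γ_L=-0.333333, Γ_S=-0.333333; launch V₁=2·100/150=1.333333
k=0 src: V=1.3333
k=1 load: inc=1.333333, refl=1.333333·-0.333333=-0.4444; V=0.000000+1.333333+-0.444444=0.8889
k=2 src: inc=-0.444444, refl=-0.444444·-0.333333=0.1481; V=1.333333+-0.444444+0.148148=1.0370
k=3 load: inc=0.148148, refl=0.148148·-0.333333=-0.0494; V=0.888889+0.148148+-0.049383=0.9877
k=4 src: inc=-0.049383, refl=-0.049383·-0.333333=0.0165; V=1.037037+-0.049383+0.016461=1.0041
k=5 load: inc=0.016461, refl=0.016461·-0.333333=-0.0055; V=0.987654+0.016461+-0.005487=0.9986
k=6 src: inc=-0.005487, refl=-0.005487·-0.333333=0.0018; V=1.004115+-0.005487+0.001829=1.0005
k=7 load: inc=0.001829, refl=0.001829·-0.333333=-0.0006; V=0.998628+0.001829+-0.000610=0.9998
k=8 src: inc=-0.000610, refl=-0.000610·-0.333333=0.0002; V=1.000457+-0.000610+0.000203=1.0001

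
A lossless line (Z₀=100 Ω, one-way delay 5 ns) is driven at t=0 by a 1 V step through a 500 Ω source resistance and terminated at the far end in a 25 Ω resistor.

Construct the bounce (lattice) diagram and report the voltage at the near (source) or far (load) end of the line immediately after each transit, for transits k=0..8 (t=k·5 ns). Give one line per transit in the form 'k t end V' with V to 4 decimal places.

Γ_L=-0.600000, Γ_S=0.666667; launch V₁=1·100/600=0.166667
k=0 src: V=0.1667
k=1 load: inc=0.166667, refl=0.166667·-0.600000=-0.1000; V=0.000000+0.166667+-0.100000=0.0667
k=2 src: inc=-0.100000, refl=-0.100000·0.666667=-0.0667; V=0.166667+-0.100000+-0.066667=0.0000
k=3 load: inc=-0.066667, refl=-0.066667·-0.600000=0.0400; V=0.066667+-0.066667+0.040000=0.0400
k=4 src: inc=0.040000, refl=0.040000·0.666667=0.0267; V=0.000000+0.040000+0.026667=0.0667
k=5 load: inc=0.026667, refl=0.026667·-0.600000=-0.0160; V=0.040000+0.026667+-0.016000=0.0507
k=6 src: inc=-0.016000, refl=-0.016000·0.666667=-0.0107; V=0.066667+-0.016000+-0.010667=0.0400
k=7 load: inc=-0.010667, refl=-0.010667·-0.600000=0.0064; V=0.050667+-0.010667+0.006400=0.0464
k=8 src: inc=0.006400, refl=0.006400·0.666667=0.0043; V=0.040000+0.006400+0.004267=0.0507

0 0 source 0.1667
1 5 load 0.0667
2 10 source 0.0000
3 15 load 0.0400
4 20 source 0.0667
5 25 load 0.0507
6 30 source 0.0400
7 35 load 0.0464
8 40 source 0.0507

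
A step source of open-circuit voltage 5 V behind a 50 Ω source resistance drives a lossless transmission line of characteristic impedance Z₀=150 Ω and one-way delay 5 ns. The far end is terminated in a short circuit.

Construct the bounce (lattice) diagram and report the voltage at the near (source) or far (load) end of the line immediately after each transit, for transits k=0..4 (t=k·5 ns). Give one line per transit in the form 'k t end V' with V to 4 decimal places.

0 0 source 3.7500
1 5 load 0.0000
2 10 source 1.8750
3 15 load 0.0000
4 20 source 0.9375

Γ_L=-1.000000, Γ_S=-0.500000; launch V₁=5·150/200=3.750000
k=0 src: V=3.7500
k=1 load: inc=3.750000, refl=3.750000·-1.000000=-3.7500; V=0.000000+3.750000+-3.750000=0.0000
k=2 src: inc=-3.750000, refl=-3.750000·-0.500000=1.8750; V=3.750000+-3.750000+1.875000=1.8750
k=3 load: inc=1.875000, refl=1.875000·-1.000000=-1.8750; V=0.000000+1.875000+-1.875000=0.0000
k=4 src: inc=-1.875000, refl=-1.875000·-0.500000=0.9375; V=1.875000+-1.875000+0.937500=0.9375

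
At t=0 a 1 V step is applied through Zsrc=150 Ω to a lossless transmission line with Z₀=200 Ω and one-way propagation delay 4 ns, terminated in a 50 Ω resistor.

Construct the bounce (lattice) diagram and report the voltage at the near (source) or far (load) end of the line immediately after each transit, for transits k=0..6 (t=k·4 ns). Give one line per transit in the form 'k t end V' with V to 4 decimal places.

Γ_L=-0.600000, Γ_S=-0.142857; launch V₁=1·200/350=0.571429
k=0 src: V=0.5714
k=1 load: inc=0.571429, refl=0.571429·-0.600000=-0.3429; V=0.000000+0.571429+-0.342857=0.2286
k=2 src: inc=-0.342857, refl=-0.342857·-0.142857=0.0490; V=0.571429+-0.342857+0.048980=0.2776
k=3 load: inc=0.048980, refl=0.048980·-0.600000=-0.0294; V=0.228571+0.048980+-0.029388=0.2482
k=4 src: inc=-0.029388, refl=-0.029388·-0.142857=0.0042; V=0.277551+-0.029388+0.004198=0.2524
k=5 load: inc=0.004198, refl=0.004198·-0.600000=-0.0025; V=0.248163+0.004198+-0.002519=0.2498
k=6 src: inc=-0.002519, refl=-0.002519·-0.142857=0.0004; V=0.252362+-0.002519+0.000360=0.2502

0 0 source 0.5714
1 4 load 0.2286
2 8 source 0.2776
3 12 load 0.2482
4 16 source 0.2524
5 20 load 0.2498
6 24 source 0.2502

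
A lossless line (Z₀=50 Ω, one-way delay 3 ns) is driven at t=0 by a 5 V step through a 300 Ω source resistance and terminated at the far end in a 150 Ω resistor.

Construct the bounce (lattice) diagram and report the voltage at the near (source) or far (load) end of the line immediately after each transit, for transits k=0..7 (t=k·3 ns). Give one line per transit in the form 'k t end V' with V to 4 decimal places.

Γ_L=0.500000, Γ_S=0.714286; launch V₁=5·50/350=0.714286
k=0 src: V=0.7143
k=1 load: inc=0.714286, refl=0.714286·0.500000=0.3571; V=0.000000+0.714286+0.357143=1.0714
k=2 src: inc=0.357143, refl=0.357143·0.714286=0.2551; V=0.714286+0.357143+0.255102=1.3265
k=3 load: inc=0.255102, refl=0.255102·0.500000=0.1276; V=1.071429+0.255102+0.127551=1.4541
k=4 src: inc=0.127551, refl=0.127551·0.714286=0.0911; V=1.326531+0.127551+0.091108=1.5452
k=5 load: inc=0.091108, refl=0.091108·0.500000=0.0456; V=1.454082+0.091108+0.045554=1.5907
k=6 src: inc=0.045554, refl=0.045554·0.714286=0.0325; V=1.545190+0.045554+0.032539=1.6233
k=7 load: inc=0.032539, refl=0.032539·0.500000=0.0163; V=1.590743+0.032539+0.016269=1.6396

0 0 source 0.7143
1 3 load 1.0714
2 6 source 1.3265
3 9 load 1.4541
4 12 source 1.5452
5 15 load 1.5907
6 18 source 1.6233
7 21 load 1.6396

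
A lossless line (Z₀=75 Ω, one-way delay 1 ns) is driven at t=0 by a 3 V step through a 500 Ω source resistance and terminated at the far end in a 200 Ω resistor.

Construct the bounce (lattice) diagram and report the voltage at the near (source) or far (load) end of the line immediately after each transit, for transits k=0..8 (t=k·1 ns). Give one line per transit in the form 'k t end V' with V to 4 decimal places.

Γ_L=0.454545, Γ_S=0.739130; launch V₁=3·75/575=0.391304
k=0 src: V=0.3913
k=1 load: inc=0.391304, refl=0.391304·0.454545=0.1779; V=0.000000+0.391304+0.177866=0.5692
k=2 src: inc=0.177866, refl=0.177866·0.739130=0.1315; V=0.391304+0.177866+0.131466=0.7006
k=3 load: inc=0.131466, refl=0.131466·0.454545=0.0598; V=0.569170+0.131466+0.059757=0.7604
k=4 src: inc=0.059757, refl=0.059757·0.739130=0.0442; V=0.700636+0.059757+0.044168=0.8046
k=5 load: inc=0.044168, refl=0.044168·0.454545=0.0201; V=0.760393+0.044168+0.020077=0.8246
k=6 src: inc=0.020077, refl=0.020077·0.739130=0.0148; V=0.804561+0.020077+0.014839=0.8395
k=7 load: inc=0.014839, refl=0.014839·0.454545=0.0067; V=0.824638+0.014839+0.006745=0.8462
k=8 src: inc=0.006745, refl=0.006745·0.739130=0.0050; V=0.839477+0.006745+0.004985=0.8512

0 0 source 0.3913
1 1 load 0.5692
2 2 source 0.7006
3 3 load 0.7604
4 4 source 0.8046
5 5 load 0.8246
6 6 source 0.8395
7 7 load 0.8462
8 8 source 0.8512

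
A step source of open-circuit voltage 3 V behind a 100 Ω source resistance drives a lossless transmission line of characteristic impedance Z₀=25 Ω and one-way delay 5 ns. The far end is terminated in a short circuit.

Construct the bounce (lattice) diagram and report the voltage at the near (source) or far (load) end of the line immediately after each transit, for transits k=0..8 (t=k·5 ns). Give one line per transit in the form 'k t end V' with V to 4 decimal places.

Γ_L=-1.000000, Γ_S=0.600000; launch V₁=3·25/125=0.600000
k=0 src: V=0.6000
k=1 load: inc=0.600000, refl=0.600000·-1.000000=-0.6000; V=0.000000+0.600000+-0.600000=0.0000
k=2 src: inc=-0.600000, refl=-0.600000·0.600000=-0.3600; V=0.600000+-0.600000+-0.360000=-0.3600
k=3 load: inc=-0.360000, refl=-0.360000·-1.000000=0.3600; V=0.000000+-0.360000+0.360000=0.0000
k=4 src: inc=0.360000, refl=0.360000·0.600000=0.2160; V=-0.360000+0.360000+0.216000=0.2160
k=5 load: inc=0.216000, refl=0.216000·-1.000000=-0.2160; V=0.000000+0.216000+-0.216000=0.0000
k=6 src: inc=-0.216000, refl=-0.216000·0.600000=-0.1296; V=0.216000+-0.216000+-0.129600=-0.1296
k=7 load: inc=-0.129600, refl=-0.129600·-1.000000=0.1296; V=0.000000+-0.129600+0.129600=0.0000
k=8 src: inc=0.129600, refl=0.129600·0.600000=0.0778; V=-0.129600+0.129600+0.077760=0.0778

0 0 source 0.6000
1 5 load 0.0000
2 10 source -0.3600
3 15 load 0.0000
4 20 source 0.2160
5 25 load 0.0000
6 30 source -0.1296
7 35 load 0.0000
8 40 source 0.0778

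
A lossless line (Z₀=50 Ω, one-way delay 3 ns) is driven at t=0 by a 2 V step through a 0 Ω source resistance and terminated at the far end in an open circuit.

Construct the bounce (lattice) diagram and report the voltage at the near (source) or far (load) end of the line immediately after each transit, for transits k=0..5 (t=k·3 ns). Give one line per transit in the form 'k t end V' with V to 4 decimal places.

Γ_L=1.000000, Γ_S=-1.000000; launch V₁=2·50/50=2.000000
k=0 src: V=2.0000
k=1 load: inc=2.000000, refl=2.000000·1.000000=2.0000; V=0.000000+2.000000+2.000000=4.0000
k=2 src: inc=2.000000, refl=2.000000·-1.000000=-2.0000; V=2.000000+2.000000+-2.000000=2.0000
k=3 load: inc=-2.000000, refl=-2.000000·1.000000=-2.0000; V=4.000000+-2.000000+-2.000000=0.0000
k=4 src: inc=-2.000000, refl=-2.000000·-1.000000=2.0000; V=2.000000+-2.000000+2.000000=2.0000
k=5 load: inc=2.000000, refl=2.000000·1.000000=2.0000; V=0.000000+2.000000+2.000000=4.0000

0 0 source 2.0000
1 3 load 4.0000
2 6 source 2.0000
3 9 load 0.0000
4 12 source 2.0000
5 15 load 4.0000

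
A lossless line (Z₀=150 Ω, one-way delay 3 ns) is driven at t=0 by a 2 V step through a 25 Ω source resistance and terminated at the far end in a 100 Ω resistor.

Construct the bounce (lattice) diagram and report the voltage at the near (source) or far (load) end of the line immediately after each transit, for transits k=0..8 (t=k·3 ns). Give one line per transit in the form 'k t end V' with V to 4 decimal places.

0 0 source 1.7143
1 3 load 1.3714
2 6 source 1.6163
3 9 load 1.5673
4 12 source 1.6023
5 15 load 1.5953
6 18 source 1.6003
7 21 load 1.5993
8 24 source 1.6000

Γ_L=-0.200000, Γ_S=-0.714286; launch V₁=2·150/175=1.714286
k=0 src: V=1.7143
k=1 load: inc=1.714286, refl=1.714286·-0.200000=-0.3429; V=0.000000+1.714286+-0.342857=1.3714
k=2 src: inc=-0.342857, refl=-0.342857·-0.714286=0.2449; V=1.714286+-0.342857+0.244898=1.6163
k=3 load: inc=0.244898, refl=0.244898·-0.200000=-0.0490; V=1.371429+0.244898+-0.048980=1.5673
k=4 src: inc=-0.048980, refl=-0.048980·-0.714286=0.0350; V=1.616327+-0.048980+0.034985=1.6023
k=5 load: inc=0.034985, refl=0.034985·-0.200000=-0.0070; V=1.567347+0.034985+-0.006997=1.5953
k=6 src: inc=-0.006997, refl=-0.006997·-0.714286=0.0050; V=1.602332+-0.006997+0.004998=1.6003
k=7 load: inc=0.004998, refl=0.004998·-0.200000=-0.0010; V=1.595335+0.004998+-0.001000=1.5993
k=8 src: inc=-0.001000, refl=-0.001000·-0.714286=0.0007; V=1.600333+-0.001000+0.000714=1.6000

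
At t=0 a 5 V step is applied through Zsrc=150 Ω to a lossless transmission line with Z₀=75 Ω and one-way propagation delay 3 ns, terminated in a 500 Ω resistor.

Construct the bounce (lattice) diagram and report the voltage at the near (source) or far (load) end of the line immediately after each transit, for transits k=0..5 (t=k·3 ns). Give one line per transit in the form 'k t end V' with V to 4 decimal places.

Γ_L=0.739130, Γ_S=0.333333; launch V₁=5·75/225=1.666667
k=0 src: V=1.6667
k=1 load: inc=1.666667, refl=1.666667·0.739130=1.2319; V=0.000000+1.666667+1.231884=2.8986
k=2 src: inc=1.231884, refl=1.231884·0.333333=0.4106; V=1.666667+1.231884+0.410628=3.3092
k=3 load: inc=0.410628, refl=0.410628·0.739130=0.3035; V=2.898551+0.410628+0.303508=3.6127
k=4 src: inc=0.303508, refl=0.303508·0.333333=0.1012; V=3.309179+0.303508+0.101169=3.7139
k=5 load: inc=0.101169, refl=0.101169·0.739130=0.0748; V=3.612686+0.101169+0.074777=3.7886

0 0 source 1.6667
1 3 load 2.8986
2 6 source 3.3092
3 9 load 3.6127
4 12 source 3.7139
5 15 load 3.7886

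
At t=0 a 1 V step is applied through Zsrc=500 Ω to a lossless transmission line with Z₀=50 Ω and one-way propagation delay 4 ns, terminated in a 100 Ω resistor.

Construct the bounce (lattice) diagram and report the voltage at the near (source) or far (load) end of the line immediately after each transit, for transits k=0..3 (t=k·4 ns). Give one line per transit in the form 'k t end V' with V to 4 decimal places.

Γ_L=0.333333, Γ_S=0.818182; launch V₁=1·50/550=0.090909
k=0 src: V=0.0909
k=1 load: inc=0.090909, refl=0.090909·0.333333=0.0303; V=0.000000+0.090909+0.030303=0.1212
k=2 src: inc=0.030303, refl=0.030303·0.818182=0.0248; V=0.090909+0.030303+0.024793=0.1460
k=3 load: inc=0.024793, refl=0.024793·0.333333=0.0083; V=0.121212+0.024793+0.008264=0.1543

0 0 source 0.0909
1 4 load 0.1212
2 8 source 0.1460
3 12 load 0.1543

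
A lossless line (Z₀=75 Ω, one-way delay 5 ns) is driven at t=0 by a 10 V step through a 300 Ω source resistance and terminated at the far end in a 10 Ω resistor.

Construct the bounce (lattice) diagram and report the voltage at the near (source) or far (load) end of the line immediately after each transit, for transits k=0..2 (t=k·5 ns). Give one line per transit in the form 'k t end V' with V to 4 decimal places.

Γ_L=-0.764706, Γ_S=0.600000; launch V₁=10·75/375=2.000000
k=0 src: V=2.0000
k=1 load: inc=2.000000, refl=2.000000·-0.764706=-1.5294; V=0.000000+2.000000+-1.529412=0.4706
k=2 src: inc=-1.529412, refl=-1.529412·0.600000=-0.9176; V=2.000000+-1.529412+-0.917647=-0.4471

0 0 source 2.0000
1 5 load 0.4706
2 10 source -0.4471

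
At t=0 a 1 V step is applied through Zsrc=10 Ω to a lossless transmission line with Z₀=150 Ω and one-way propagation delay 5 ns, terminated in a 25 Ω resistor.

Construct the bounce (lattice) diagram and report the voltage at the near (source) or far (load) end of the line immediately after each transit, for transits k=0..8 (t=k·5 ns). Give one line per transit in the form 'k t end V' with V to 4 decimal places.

0 0 source 0.9375
1 5 load 0.2679
2 10 source 0.8538
3 15 load 0.4353
4 20 source 0.8015
5 25 load 0.5399
6 30 source 0.7688
7 35 load 0.6053
8 40 source 0.7483

Γ_L=-0.714286, Γ_S=-0.875000; launch V₁=1·150/160=0.937500
k=0 src: V=0.9375
k=1 load: inc=0.937500, refl=0.937500·-0.714286=-0.6696; V=0.000000+0.937500+-0.669643=0.2679
k=2 src: inc=-0.669643, refl=-0.669643·-0.875000=0.5859; V=0.937500+-0.669643+0.585938=0.8538
k=3 load: inc=0.585938, refl=0.585938·-0.714286=-0.4185; V=0.267857+0.585938+-0.418527=0.4353
k=4 src: inc=-0.418527, refl=-0.418527·-0.875000=0.3662; V=0.853795+-0.418527+0.366211=0.8015
k=5 load: inc=0.366211, refl=0.366211·-0.714286=-0.2616; V=0.435268+0.366211+-0.261579=0.5399
k=6 src: inc=-0.261579, refl=-0.261579·-0.875000=0.2289; V=0.801479+-0.261579+0.228882=0.7688
k=7 load: inc=0.228882, refl=0.228882·-0.714286=-0.1635; V=0.539900+0.228882+-0.163487=0.6053
k=8 src: inc=-0.163487, refl=-0.163487·-0.875000=0.1431; V=0.768781+-0.163487+0.143051=0.7483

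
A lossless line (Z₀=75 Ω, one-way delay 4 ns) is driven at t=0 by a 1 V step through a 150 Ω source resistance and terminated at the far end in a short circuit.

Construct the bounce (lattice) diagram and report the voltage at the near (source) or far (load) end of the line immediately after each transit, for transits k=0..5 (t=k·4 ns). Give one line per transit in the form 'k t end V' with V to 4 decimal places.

Γ_L=-1.000000, Γ_S=0.333333; launch V₁=1·75/225=0.333333
k=0 src: V=0.3333
k=1 load: inc=0.333333, refl=0.333333·-1.000000=-0.3333; V=0.000000+0.333333+-0.333333=0.0000
k=2 src: inc=-0.333333, refl=-0.333333·0.333333=-0.1111; V=0.333333+-0.333333+-0.111111=-0.1111
k=3 load: inc=-0.111111, refl=-0.111111·-1.000000=0.1111; V=0.000000+-0.111111+0.111111=0.0000
k=4 src: inc=0.111111, refl=0.111111·0.333333=0.0370; V=-0.111111+0.111111+0.037037=0.0370
k=5 load: inc=0.037037, refl=0.037037·-1.000000=-0.0370; V=0.000000+0.037037+-0.037037=0.0000

0 0 source 0.3333
1 4 load 0.0000
2 8 source -0.1111
3 12 load 0.0000
4 16 source 0.0370
5 20 load 0.0000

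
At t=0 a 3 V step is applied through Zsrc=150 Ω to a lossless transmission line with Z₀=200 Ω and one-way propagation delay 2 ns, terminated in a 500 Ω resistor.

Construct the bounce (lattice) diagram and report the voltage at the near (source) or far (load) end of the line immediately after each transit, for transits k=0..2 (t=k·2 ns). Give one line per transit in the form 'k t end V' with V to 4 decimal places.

Γ_L=0.428571, Γ_S=-0.142857; launch V₁=3·200/350=1.714286
k=0 src: V=1.7143
k=1 load: inc=1.714286, refl=1.714286·0.428571=0.7347; V=0.000000+1.714286+0.734694=2.4490
k=2 src: inc=0.734694, refl=0.734694·-0.142857=-0.1050; V=1.714286+0.734694+-0.104956=2.3440

0 0 source 1.7143
1 2 load 2.4490
2 4 source 2.3440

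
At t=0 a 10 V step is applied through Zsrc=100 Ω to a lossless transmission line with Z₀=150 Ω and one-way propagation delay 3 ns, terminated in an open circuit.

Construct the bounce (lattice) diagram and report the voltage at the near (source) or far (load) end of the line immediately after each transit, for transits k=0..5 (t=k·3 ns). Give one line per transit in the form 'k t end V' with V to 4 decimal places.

Γ_L=1.000000, Γ_S=-0.200000; launch V₁=10·150/250=6.000000
k=0 src: V=6.0000
k=1 load: inc=6.000000, refl=6.000000·1.000000=6.0000; V=0.000000+6.000000+6.000000=12.0000
k=2 src: inc=6.000000, refl=6.000000·-0.200000=-1.2000; V=6.000000+6.000000+-1.200000=10.8000
k=3 load: inc=-1.200000, refl=-1.200000·1.000000=-1.2000; V=12.000000+-1.200000+-1.200000=9.6000
k=4 src: inc=-1.200000, refl=-1.200000·-0.200000=0.2400; V=10.800000+-1.200000+0.240000=9.8400
k=5 load: inc=0.240000, refl=0.240000·1.000000=0.2400; V=9.600000+0.240000+0.240000=10.0800

0 0 source 6.0000
1 3 load 12.0000
2 6 source 10.8000
3 9 load 9.6000
4 12 source 9.8400
5 15 load 10.0800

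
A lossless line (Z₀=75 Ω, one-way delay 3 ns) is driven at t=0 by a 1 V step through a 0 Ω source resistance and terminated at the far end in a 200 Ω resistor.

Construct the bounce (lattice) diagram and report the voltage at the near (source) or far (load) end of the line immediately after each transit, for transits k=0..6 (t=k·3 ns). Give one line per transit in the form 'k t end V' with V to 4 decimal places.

Γ_L=0.454545, Γ_S=-1.000000; launch V₁=1·75/75=1.000000
k=0 src: V=1.0000
k=1 load: inc=1.000000, refl=1.000000·0.454545=0.4545; V=0.000000+1.000000+0.454545=1.4545
k=2 src: inc=0.454545, refl=0.454545·-1.000000=-0.4545; V=1.000000+0.454545+-0.454545=1.0000
k=3 load: inc=-0.454545, refl=-0.454545·0.454545=-0.2066; V=1.454545+-0.454545+-0.206612=0.7934
k=4 src: inc=-0.206612, refl=-0.206612·-1.000000=0.2066; V=1.000000+-0.206612+0.206612=1.0000
k=5 load: inc=0.206612, refl=0.206612·0.454545=0.0939; V=0.793388+0.206612+0.093914=1.0939
k=6 src: inc=0.093914, refl=0.093914·-1.000000=-0.0939; V=1.000000+0.093914+-0.093914=1.0000

0 0 source 1.0000
1 3 load 1.4545
2 6 source 1.0000
3 9 load 0.7934
4 12 source 1.0000
5 15 load 1.0939
6 18 source 1.0000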